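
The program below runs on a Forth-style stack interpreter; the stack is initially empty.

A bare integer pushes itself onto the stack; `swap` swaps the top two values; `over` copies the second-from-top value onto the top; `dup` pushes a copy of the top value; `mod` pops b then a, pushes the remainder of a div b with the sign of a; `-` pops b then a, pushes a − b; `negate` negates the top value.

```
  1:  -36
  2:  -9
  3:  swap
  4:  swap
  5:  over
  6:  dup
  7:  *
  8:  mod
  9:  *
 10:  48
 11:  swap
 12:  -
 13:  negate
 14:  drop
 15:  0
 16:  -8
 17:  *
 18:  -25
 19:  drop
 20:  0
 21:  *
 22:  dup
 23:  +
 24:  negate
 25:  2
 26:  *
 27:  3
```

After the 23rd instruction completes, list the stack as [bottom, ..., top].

-36     -36
-9      -36 -9
swap    -9 -36
swap    -36 -9
over    -36 -9 -36
dup     -36 -9 -36 -36
*       -36 -9 1296
mod     -36 -9
*       324
48      324 48
swap    48 324
-       -276
negate  276
drop    (empty)
0       0
-8      0 -8
*       0
-25     0 -25
drop    0
0       0 0
*       0
dup     0 0
+       0

[0]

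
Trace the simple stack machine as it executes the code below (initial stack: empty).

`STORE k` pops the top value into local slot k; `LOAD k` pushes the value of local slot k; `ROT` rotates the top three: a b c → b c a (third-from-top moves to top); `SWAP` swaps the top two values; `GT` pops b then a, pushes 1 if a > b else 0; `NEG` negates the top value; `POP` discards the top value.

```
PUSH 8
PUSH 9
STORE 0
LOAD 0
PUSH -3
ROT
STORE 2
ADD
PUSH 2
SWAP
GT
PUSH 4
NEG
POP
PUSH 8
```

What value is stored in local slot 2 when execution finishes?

PUSH 8  → [8]
PUSH 9  → [8, 9]
STORE 0 → [8]
LOAD 0  → [8, 9]
PUSH -3 → [8, 9, -3]
ROT     → [9, -3, 8]
STORE 2 → [9, -3]
ADD     → [6]
PUSH 2  → [6, 2]
SWAP    → [2, 6]
GT      → [0]
PUSH 4  → [0, 4]
NEG     → [0, -4]
POP     → [0]
PUSH 8  → [0, 8]

8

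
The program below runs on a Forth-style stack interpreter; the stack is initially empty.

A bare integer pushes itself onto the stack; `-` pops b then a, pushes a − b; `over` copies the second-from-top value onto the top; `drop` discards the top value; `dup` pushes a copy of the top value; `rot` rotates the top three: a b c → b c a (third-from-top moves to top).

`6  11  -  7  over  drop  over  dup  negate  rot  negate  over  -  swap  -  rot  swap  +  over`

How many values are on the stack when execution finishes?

6       6
11      6 11
-       -5
7       -5 7
over    -5 7 -5
drop    -5 7
over    -5 7 -5
dup     -5 7 -5 -5
negate  -5 7 -5 5
rot     -5 -5 5 7
negate  -5 -5 5 -7
over    -5 -5 5 -7 5
-       -5 -5 5 -12
swap    -5 -5 -12 5
-       -5 -5 -17
rot     -5 -17 -5
swap    -5 -5 -17
+       -5 -22
over    -5 -22 -5

3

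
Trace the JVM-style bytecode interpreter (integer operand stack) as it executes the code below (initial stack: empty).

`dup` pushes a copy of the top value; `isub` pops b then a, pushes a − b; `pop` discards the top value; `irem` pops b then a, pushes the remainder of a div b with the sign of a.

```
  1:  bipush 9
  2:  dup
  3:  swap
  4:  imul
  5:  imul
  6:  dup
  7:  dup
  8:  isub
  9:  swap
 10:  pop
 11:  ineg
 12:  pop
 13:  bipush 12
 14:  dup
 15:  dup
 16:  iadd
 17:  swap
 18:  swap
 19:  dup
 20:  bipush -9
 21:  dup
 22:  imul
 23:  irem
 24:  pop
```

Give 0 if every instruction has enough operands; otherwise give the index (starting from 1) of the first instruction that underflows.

5

bipush 9 : 9
dup      : 9 9
swap     : 9 9
imul     : 81
imul  — needs 2 operands, stack has 1 → underflow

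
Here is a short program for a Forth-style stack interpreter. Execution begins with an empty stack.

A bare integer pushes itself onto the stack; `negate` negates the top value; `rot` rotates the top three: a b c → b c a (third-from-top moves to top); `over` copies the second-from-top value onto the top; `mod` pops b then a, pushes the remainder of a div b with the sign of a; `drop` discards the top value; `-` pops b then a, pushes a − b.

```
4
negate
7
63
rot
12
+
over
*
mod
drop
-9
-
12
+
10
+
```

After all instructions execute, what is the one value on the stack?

38

4      : 4
negate : -4
7      : -4 7
63     : -4 7 63
rot    : 7 63 -4
12     : 7 63 -4 12
+      : 7 63 8
over   : 7 63 8 63
*      : 7 63 504
mod    : 7 63
drop   : 7
-9     : 7 -9
-      : 16
12     : 16 12
+      : 28
10     : 28 10
+      : 38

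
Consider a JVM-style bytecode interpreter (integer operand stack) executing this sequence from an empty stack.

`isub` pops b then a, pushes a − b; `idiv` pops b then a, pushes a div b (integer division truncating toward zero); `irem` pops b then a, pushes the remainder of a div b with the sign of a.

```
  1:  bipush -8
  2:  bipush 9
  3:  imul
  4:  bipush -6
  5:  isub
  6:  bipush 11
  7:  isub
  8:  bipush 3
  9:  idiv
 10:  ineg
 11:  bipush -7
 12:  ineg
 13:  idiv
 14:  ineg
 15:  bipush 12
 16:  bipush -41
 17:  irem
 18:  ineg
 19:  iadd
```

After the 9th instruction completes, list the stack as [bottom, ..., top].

bipush -8 : -8
bipush 9  : -8 9
imul      : -72
bipush -6 : -72 -6
isub      : -66
bipush 11 : -66 11
isub      : -77
bipush 3  : -77 3
idiv      : -25

[-25]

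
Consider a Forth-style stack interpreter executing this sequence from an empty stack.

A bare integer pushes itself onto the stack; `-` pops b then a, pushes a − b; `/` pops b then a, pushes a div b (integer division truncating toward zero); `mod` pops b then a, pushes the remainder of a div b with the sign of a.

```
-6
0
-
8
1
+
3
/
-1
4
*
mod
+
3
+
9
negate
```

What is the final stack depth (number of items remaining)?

-6     → [-6]
0      → [-6, 0]
-      → [-6]
8      → [-6, 8]
1      → [-6, 8, 1]
+      → [-6, 9]
3      → [-6, 9, 3]
/      → [-6, 3]
-1     → [-6, 3, -1]
4      → [-6, 3, -1, 4]
*      → [-6, 3, -4]
mod    → [-6, 3]
+      → [-3]
3      → [-3, 3]
+      → [0]
9      → [0, 9]
negate → [0, -9]

2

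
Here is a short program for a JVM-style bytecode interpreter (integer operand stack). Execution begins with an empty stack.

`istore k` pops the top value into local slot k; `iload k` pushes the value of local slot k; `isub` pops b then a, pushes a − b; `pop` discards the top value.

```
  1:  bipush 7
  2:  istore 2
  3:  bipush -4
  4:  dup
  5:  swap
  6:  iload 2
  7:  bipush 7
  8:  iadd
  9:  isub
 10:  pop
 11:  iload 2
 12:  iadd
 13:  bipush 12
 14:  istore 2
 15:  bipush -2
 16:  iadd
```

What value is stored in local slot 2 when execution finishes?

12

bipush 7  : [7]
istore 2  : []
bipush -4 : [-4]
dup       : [-4, -4]
swap      : [-4, -4]
iload 2   : [-4, -4, 7]
bipush 7  : [-4, -4, 7, 7]
iadd      : [-4, -4, 14]
isub      : [-4, -18]
pop       : [-4]
iload 2   : [-4, 7]
iadd      : [3]
bipush 12 : [3, 12]
istore 2  : [3]
bipush -2 : [3, -2]
iadd      : [1]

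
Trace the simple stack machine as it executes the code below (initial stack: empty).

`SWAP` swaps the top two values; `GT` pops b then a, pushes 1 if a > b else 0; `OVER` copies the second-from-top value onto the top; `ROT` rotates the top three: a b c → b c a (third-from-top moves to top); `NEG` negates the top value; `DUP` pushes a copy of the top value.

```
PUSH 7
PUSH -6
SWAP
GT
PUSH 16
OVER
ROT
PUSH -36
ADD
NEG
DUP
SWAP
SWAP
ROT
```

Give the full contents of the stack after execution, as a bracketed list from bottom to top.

PUSH 7   → 7
PUSH -6  → 7 -6
SWAP     → -6 7
GT       → 0
PUSH 16  → 0 16
OVER     → 0 16 0
ROT      → 16 0 0
PUSH -36 → 16 0 0 -36
ADD      → 16 0 -36
NEG      → 16 0 36
DUP      → 16 0 36 36
SWAP     → 16 0 36 36
SWAP     → 16 0 36 36
ROT      → 16 36 36 0

[16, 36, 36, 0]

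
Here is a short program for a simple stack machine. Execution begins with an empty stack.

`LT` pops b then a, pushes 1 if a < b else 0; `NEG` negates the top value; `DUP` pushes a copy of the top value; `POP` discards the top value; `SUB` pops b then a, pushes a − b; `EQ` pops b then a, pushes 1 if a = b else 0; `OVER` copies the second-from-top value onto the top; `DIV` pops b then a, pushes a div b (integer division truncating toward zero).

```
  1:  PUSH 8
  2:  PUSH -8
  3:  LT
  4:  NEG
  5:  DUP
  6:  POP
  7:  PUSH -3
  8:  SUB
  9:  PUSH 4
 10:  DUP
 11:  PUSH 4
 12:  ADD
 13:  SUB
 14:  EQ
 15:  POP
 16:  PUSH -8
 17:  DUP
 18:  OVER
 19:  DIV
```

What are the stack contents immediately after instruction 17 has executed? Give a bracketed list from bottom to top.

[-8, -8]

PUSH 8  → 8
PUSH -8 → 8 -8
LT      → 0
NEG     → 0
DUP     → 0 0
POP     → 0
PUSH -3 → 0 -3
SUB     → 3
PUSH 4  → 3 4
DUP     → 3 4 4
PUSH 4  → 3 4 4 4
ADD     → 3 4 8
SUB     → 3 -4
EQ      → 0
POP     → (empty)
PUSH -8 → -8
DUP     → -8 -8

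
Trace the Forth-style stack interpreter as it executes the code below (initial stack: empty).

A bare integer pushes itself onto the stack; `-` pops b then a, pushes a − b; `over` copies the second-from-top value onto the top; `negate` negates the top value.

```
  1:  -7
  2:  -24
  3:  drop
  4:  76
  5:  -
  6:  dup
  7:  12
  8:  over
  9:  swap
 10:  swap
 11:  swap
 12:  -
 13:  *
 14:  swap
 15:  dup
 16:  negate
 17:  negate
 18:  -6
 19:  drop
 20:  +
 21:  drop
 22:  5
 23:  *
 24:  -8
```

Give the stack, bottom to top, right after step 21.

-7     → -7
-24    → -7 -24
drop   → -7
76     → -7 76
-      → -83
dup    → -83 -83
12     → -83 -83 12
over   → -83 -83 12 -83
swap   → -83 -83 -83 12
swap   → -83 -83 12 -83
swap   → -83 -83 -83 12
-      → -83 -83 -95
*      → -83 7885
swap   → 7885 -83
dup    → 7885 -83 -83
negate → 7885 -83 83
negate → 7885 -83 -83
-6     → 7885 -83 -83 -6
drop   → 7885 -83 -83
+      → 7885 -166
drop   → 7885

[7885]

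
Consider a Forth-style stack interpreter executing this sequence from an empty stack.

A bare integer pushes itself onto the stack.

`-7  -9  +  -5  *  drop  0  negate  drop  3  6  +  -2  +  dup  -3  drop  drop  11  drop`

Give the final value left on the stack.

-7     -> -7
-9     -> -7 -9
+      -> -16
-5     -> -16 -5
*      -> 80
drop   -> (empty)
0      -> 0
negate -> 0
drop   -> (empty)
3      -> 3
6      -> 3 6
+      -> 9
-2     -> 9 -2
+      -> 7
dup    -> 7 7
-3     -> 7 7 -3
drop   -> 7 7
drop   -> 7
11     -> 7 11
drop   -> 7

7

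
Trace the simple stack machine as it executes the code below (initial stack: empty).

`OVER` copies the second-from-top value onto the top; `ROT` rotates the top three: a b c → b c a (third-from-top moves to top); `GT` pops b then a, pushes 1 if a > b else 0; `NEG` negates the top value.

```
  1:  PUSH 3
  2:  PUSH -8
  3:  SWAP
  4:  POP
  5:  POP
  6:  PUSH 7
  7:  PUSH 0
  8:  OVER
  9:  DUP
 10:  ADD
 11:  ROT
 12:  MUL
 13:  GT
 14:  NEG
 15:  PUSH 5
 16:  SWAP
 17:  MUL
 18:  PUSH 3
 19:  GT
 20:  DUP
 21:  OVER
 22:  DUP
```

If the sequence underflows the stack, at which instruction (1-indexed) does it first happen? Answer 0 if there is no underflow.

0

PUSH 3  -> 3
PUSH -8 -> 3 -8
SWAP    -> -8 3
POP     -> -8
POP     -> (empty)
PUSH 7  -> 7
PUSH 0  -> 7 0
OVER    -> 7 0 7
DUP     -> 7 0 7 7
ADD     -> 7 0 14
ROT     -> 0 14 7
MUL     -> 0 98
GT      -> 0
NEG     -> 0
PUSH 5  -> 0 5
SWAP    -> 5 0
MUL     -> 0
PUSH 3  -> 0 3
GT      -> 0
DUP     -> 0 0
OVER    -> 0 0 0
DUP     -> 0 0 0 0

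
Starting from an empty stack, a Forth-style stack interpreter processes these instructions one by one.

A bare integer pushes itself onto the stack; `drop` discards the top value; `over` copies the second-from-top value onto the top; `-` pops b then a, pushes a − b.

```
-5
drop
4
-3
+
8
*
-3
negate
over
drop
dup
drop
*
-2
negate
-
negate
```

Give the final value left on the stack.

-22

-5     : [-5]
drop   : []
4      : [4]
-3     : [4, -3]
+      : [1]
8      : [1, 8]
*      : [8]
-3     : [8, -3]
negate : [8, 3]
over   : [8, 3, 8]
drop   : [8, 3]
dup    : [8, 3, 3]
drop   : [8, 3]
*      : [24]
-2     : [24, -2]
negate : [24, 2]
-      : [22]
negate : [-22]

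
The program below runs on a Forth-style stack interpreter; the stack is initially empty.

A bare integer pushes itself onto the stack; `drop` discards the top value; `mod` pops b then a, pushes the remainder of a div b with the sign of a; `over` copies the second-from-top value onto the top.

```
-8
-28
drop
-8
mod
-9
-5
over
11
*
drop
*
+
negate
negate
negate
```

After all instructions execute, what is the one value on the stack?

-45

-8     → [-8]
-28    → [-8, -28]
drop   → [-8]
-8     → [-8, -8]
mod    → [0]
-9     → [0, -9]
-5     → [0, -9, -5]
over   → [0, -9, -5, -9]
11     → [0, -9, -5, -9, 11]
*      → [0, -9, -5, -99]
drop   → [0, -9, -5]
*      → [0, 45]
+      → [45]
negate → [-45]
negate → [45]
negate → [-45]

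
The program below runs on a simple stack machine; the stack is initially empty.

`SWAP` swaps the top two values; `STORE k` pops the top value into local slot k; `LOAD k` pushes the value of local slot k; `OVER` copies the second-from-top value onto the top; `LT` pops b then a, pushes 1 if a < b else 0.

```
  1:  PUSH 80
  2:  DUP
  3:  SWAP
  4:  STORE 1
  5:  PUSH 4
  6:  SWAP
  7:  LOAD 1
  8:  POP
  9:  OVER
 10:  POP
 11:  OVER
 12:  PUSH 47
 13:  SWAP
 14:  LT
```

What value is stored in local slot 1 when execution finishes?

80

PUSH 80 -> [80]
DUP     -> [80, 80]
SWAP    -> [80, 80]
STORE 1 -> [80]
PUSH 4  -> [80, 4]
SWAP    -> [4, 80]
LOAD 1  -> [4, 80, 80]
POP     -> [4, 80]
OVER    -> [4, 80, 4]
POP     -> [4, 80]
OVER    -> [4, 80, 4]
PUSH 47 -> [4, 80, 4, 47]
SWAP    -> [4, 80, 47, 4]
LT      -> [4, 80, 0]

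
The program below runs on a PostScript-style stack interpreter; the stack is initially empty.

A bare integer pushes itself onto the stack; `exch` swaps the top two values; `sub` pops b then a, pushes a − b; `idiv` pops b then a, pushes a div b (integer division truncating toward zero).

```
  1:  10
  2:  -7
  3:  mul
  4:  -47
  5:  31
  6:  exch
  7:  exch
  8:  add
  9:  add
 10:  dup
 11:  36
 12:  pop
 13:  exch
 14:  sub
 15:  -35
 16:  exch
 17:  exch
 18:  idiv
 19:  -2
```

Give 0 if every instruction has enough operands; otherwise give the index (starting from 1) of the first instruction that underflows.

10   -> 10
-7   -> 10 -7
mul  -> -70
-47  -> -70 -47
31   -> -70 -47 31
exch -> -70 31 -47
exch -> -70 -47 31
add  -> -70 -16
add  -> -86
dup  -> -86 -86
36   -> -86 -86 36
pop  -> -86 -86
exch -> -86 -86
sub  -> 0
-35  -> 0 -35
exch -> -35 0
exch -> 0 -35
idiv -> 0
-2   -> 0 -2

0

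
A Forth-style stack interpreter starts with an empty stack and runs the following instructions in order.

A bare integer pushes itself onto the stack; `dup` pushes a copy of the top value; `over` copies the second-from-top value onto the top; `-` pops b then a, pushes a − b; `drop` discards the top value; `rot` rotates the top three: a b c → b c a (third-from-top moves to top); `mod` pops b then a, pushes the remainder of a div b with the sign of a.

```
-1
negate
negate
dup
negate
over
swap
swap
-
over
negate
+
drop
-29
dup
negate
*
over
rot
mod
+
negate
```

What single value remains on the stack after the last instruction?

841

-1      -1
negate  1
negate  -1
dup     -1 -1
negate  -1 1
over    -1 1 -1
swap    -1 -1 1
swap    -1 1 -1
-       -1 2
over    -1 2 -1
negate  -1 2 1
+       -1 3
drop    -1
-29     -1 -29
dup     -1 -29 -29
negate  -1 -29 29
*       -1 -841
over    -1 -841 -1
rot     -841 -1 -1
mod     -841 0
+       -841
negate  841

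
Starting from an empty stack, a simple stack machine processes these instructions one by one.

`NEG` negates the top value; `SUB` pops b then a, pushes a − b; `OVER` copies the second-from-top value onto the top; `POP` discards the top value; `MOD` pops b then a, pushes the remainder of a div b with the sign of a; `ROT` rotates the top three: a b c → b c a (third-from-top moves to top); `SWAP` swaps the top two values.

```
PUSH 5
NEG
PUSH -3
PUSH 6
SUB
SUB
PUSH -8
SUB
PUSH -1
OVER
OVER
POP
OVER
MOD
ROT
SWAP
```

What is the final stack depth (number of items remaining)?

PUSH 5  : [5]
NEG     : [-5]
PUSH -3 : [-5, -3]
PUSH 6  : [-5, -3, 6]
SUB     : [-5, -9]
SUB     : [4]
PUSH -8 : [4, -8]
SUB     : [12]
PUSH -1 : [12, -1]
OVER    : [12, -1, 12]
OVER    : [12, -1, 12, -1]
POP     : [12, -1, 12]
OVER    : [12, -1, 12, -1]
MOD     : [12, -1, 0]
ROT     : [-1, 0, 12]
SWAP    : [-1, 12, 0]

3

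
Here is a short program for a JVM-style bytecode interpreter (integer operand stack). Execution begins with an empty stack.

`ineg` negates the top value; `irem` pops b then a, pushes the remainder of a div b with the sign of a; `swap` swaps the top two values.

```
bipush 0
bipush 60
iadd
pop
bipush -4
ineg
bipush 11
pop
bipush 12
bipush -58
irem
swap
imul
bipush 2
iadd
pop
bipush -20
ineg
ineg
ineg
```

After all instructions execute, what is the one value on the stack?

20

bipush 0    0
bipush 60   0 60
iadd        60
pop         (empty)
bipush -4   -4
ineg        4
bipush 11   4 11
pop         4
bipush 12   4 12
bipush -58  4 12 -58
irem        4 12
swap        12 4
imul        48
bipush 2    48 2
iadd        50
pop         (empty)
bipush -20  -20
ineg        20
ineg        -20
ineg        20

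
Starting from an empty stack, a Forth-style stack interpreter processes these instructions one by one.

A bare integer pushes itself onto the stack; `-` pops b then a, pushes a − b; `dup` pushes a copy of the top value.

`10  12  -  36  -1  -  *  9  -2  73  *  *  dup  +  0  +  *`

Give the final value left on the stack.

10  → [10]
12  → [10, 12]
-   → [-2]
36  → [-2, 36]
-1  → [-2, 36, -1]
-   → [-2, 37]
*   → [-74]
9   → [-74, 9]
-2  → [-74, 9, -2]
73  → [-74, 9, -2, 73]
*   → [-74, 9, -146]
*   → [-74, -1314]
dup → [-74, -1314, -1314]
+   → [-74, -2628]
0   → [-74, -2628, 0]
+   → [-74, -2628]
*   → [194472]

194472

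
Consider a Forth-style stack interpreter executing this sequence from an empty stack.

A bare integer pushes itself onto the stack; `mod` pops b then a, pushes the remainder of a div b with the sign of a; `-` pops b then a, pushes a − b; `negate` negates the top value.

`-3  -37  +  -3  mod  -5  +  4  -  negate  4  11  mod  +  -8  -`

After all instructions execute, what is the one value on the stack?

-3     -> -3
-37    -> -3 -37
+      -> -40
-3     -> -40 -3
mod    -> -1
-5     -> -1 -5
+      -> -6
4      -> -6 4
-      -> -10
negate -> 10
4      -> 10 4
11     -> 10 4 11
mod    -> 10 4
+      -> 14
-8     -> 14 -8
-      -> 22

22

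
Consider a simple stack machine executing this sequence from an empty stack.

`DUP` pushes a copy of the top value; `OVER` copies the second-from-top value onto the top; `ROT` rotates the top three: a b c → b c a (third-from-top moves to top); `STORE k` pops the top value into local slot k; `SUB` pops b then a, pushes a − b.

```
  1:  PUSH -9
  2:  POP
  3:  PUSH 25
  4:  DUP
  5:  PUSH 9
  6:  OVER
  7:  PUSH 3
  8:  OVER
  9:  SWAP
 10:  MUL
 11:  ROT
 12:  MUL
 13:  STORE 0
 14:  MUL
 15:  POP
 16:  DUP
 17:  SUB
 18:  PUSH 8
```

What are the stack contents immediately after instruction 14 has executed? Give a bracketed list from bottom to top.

[25, 625]

PUSH -9  -9
POP      (empty)
PUSH 25  25
DUP      25 25
PUSH 9   25 25 9
OVER     25 25 9 25
PUSH 3   25 25 9 25 3
OVER     25 25 9 25 3 25
SWAP     25 25 9 25 25 3
MUL      25 25 9 25 75
ROT      25 25 25 75 9
MUL      25 25 25 675
STORE 0  25 25 25
MUL      25 625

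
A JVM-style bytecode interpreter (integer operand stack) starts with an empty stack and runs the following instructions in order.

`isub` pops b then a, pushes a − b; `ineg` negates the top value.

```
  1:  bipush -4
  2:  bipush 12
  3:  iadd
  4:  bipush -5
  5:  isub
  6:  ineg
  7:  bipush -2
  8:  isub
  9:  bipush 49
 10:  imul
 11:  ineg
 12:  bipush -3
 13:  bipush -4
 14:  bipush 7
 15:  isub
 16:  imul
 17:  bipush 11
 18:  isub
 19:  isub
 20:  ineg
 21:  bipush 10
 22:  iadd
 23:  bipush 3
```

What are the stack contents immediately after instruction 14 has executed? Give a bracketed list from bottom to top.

bipush -4 → [-4]
bipush 12 → [-4, 12]
iadd      → [8]
bipush -5 → [8, -5]
isub      → [13]
ineg      → [-13]
bipush -2 → [-13, -2]
isub      → [-11]
bipush 49 → [-11, 49]
imul      → [-539]
ineg      → [539]
bipush -3 → [539, -3]
bipush -4 → [539, -3, -4]
bipush 7  → [539, -3, -4, 7]

[539, -3, -4, 7]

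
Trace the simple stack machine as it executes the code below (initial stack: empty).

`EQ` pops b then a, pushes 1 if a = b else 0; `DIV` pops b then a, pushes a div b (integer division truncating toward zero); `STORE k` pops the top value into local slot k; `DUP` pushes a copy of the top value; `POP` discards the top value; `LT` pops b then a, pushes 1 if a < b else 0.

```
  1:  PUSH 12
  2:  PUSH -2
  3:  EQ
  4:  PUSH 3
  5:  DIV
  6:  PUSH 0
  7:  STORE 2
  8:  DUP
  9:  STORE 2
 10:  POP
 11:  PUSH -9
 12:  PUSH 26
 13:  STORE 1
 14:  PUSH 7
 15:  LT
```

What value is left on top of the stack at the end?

1

PUSH 12 -> [12]
PUSH -2 -> [12, -2]
EQ      -> [0]
PUSH 3  -> [0, 3]
DIV     -> [0]
PUSH 0  -> [0, 0]
STORE 2 -> [0]
DUP     -> [0, 0]
STORE 2 -> [0]
POP     -> []
PUSH -9 -> [-9]
PUSH 26 -> [-9, 26]
STORE 1 -> [-9]
PUSH 7  -> [-9, 7]
LT      -> [1]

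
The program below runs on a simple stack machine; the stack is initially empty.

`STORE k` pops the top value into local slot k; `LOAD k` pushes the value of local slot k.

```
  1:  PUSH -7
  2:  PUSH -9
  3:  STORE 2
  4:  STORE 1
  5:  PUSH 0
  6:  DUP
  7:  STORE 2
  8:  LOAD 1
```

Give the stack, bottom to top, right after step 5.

PUSH -7  -7
PUSH -9  -7 -9
STORE 2  -7
STORE 1  (empty)
PUSH 0   0

[0]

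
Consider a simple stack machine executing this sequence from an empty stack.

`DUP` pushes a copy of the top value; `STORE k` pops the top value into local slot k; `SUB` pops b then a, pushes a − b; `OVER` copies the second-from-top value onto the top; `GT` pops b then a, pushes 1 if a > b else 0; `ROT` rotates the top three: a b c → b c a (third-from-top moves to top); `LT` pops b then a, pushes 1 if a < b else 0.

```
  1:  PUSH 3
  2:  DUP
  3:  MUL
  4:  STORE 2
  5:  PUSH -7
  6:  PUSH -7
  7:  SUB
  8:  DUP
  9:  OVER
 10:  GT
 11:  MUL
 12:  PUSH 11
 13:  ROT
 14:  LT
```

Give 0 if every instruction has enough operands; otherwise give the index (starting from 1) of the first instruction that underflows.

PUSH 3   [3]
DUP      [3, 3]
MUL      [9]
STORE 2  []
PUSH -7  [-7]
PUSH -7  [-7, -7]
SUB      [0]
DUP      [0, 0]
OVER     [0, 0, 0]
GT       [0, 0]
MUL      [0]
PUSH 11  [0, 11]
ROT  — needs 3 operands, stack has 2 → underflow

13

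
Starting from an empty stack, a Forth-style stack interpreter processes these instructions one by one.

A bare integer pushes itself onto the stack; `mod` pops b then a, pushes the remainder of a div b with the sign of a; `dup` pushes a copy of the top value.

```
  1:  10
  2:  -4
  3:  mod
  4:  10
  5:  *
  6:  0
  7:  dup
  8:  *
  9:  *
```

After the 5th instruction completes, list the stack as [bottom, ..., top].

[20]

10  → 10
-4  → 10 -4
mod → 2
10  → 2 10
*   → 20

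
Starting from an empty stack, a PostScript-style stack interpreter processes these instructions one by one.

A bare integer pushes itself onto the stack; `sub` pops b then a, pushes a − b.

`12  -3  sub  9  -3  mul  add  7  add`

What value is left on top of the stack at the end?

-5

12   12
-3   12 -3
sub  15
9    15 9
-3   15 9 -3
mul  15 -27
add  -12
7    -12 7
add  -5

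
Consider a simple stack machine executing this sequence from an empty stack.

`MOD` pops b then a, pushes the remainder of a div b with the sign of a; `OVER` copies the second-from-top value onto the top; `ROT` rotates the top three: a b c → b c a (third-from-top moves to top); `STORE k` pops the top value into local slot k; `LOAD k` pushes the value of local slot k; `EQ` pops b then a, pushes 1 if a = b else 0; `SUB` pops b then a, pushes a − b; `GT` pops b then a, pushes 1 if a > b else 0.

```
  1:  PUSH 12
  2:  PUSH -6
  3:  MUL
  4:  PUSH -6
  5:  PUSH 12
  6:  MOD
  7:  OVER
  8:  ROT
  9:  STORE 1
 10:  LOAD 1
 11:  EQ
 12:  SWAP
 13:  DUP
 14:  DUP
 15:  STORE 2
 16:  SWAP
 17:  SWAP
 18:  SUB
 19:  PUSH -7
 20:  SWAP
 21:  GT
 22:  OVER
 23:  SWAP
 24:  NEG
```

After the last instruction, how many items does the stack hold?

PUSH 12 : [12]
PUSH -6 : [12, -6]
MUL     : [-72]
PUSH -6 : [-72, -6]
PUSH 12 : [-72, -6, 12]
MOD     : [-72, -6]
OVER    : [-72, -6, -72]
ROT     : [-6, -72, -72]
STORE 1 : [-6, -72]
LOAD 1  : [-6, -72, -72]
EQ      : [-6, 1]
SWAP    : [1, -6]
DUP     : [1, -6, -6]
DUP     : [1, -6, -6, -6]
STORE 2 : [1, -6, -6]
SWAP    : [1, -6, -6]
SWAP    : [1, -6, -6]
SUB     : [1, 0]
PUSH -7 : [1, 0, -7]
SWAP    : [1, -7, 0]
GT      : [1, 0]
OVER    : [1, 0, 1]
SWAP    : [1, 1, 0]
NEG     : [1, 1, 0]

3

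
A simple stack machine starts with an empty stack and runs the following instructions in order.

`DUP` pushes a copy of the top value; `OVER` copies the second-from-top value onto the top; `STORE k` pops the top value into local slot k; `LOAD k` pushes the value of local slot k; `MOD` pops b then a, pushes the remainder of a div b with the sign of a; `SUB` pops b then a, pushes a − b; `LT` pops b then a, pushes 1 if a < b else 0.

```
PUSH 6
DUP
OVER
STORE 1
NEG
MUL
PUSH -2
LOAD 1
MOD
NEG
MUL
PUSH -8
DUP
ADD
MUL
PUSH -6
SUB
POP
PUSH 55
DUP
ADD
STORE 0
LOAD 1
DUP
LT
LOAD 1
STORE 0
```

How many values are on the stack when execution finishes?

1

PUSH 6  -> 6
DUP     -> 6 6
OVER    -> 6 6 6
STORE 1 -> 6 6
NEG     -> 6 -6
MUL     -> -36
PUSH -2 -> -36 -2
LOAD 1  -> -36 -2 6
MOD     -> -36 -2
NEG     -> -36 2
MUL     -> -72
PUSH -8 -> -72 -8
DUP     -> -72 -8 -8
ADD     -> -72 -16
MUL     -> 1152
PUSH -6 -> 1152 -6
SUB     -> 1158
POP     -> (empty)
PUSH 55 -> 55
DUP     -> 55 55
ADD     -> 110
STORE 0 -> (empty)
LOAD 1  -> 6
DUP     -> 6 6
LT      -> 0
LOAD 1  -> 0 6
STORE 0 -> 0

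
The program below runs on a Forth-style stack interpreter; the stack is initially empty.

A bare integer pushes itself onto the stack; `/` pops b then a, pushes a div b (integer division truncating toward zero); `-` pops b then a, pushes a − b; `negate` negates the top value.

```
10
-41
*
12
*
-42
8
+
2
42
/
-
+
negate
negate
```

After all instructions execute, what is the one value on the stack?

-4954

10     → 10
-41    → 10 -41
*      → -410
12     → -410 12
*      → -4920
-42    → -4920 -42
8      → -4920 -42 8
+      → -4920 -34
2      → -4920 -34 2
42     → -4920 -34 2 42
/      → -4920 -34 0
-      → -4920 -34
+      → -4954
negate → 4954
negate → -4954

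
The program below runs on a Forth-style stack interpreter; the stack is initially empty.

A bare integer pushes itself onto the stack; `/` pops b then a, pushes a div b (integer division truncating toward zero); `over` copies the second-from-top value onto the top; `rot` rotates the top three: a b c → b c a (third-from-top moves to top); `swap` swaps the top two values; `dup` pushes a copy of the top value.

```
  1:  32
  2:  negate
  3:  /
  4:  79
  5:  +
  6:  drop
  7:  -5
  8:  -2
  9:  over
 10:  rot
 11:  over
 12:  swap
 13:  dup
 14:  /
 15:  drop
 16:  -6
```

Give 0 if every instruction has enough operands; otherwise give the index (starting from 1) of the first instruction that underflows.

32      [32]
negate  [-32]
/  — needs 2 operands, stack has 1 → underflow

3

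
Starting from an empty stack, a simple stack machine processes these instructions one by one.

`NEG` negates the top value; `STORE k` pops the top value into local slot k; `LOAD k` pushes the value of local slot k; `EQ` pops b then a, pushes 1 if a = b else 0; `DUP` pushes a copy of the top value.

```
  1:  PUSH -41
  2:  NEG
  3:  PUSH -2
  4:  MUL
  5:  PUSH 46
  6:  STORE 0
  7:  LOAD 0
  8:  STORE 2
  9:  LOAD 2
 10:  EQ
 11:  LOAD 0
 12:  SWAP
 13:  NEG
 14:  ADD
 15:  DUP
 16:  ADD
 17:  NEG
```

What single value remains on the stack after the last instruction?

PUSH -41 : [-41]
NEG      : [41]
PUSH -2  : [41, -2]
MUL      : [-82]
PUSH 46  : [-82, 46]
STORE 0  : [-82]
LOAD 0   : [-82, 46]
STORE 2  : [-82]
LOAD 2   : [-82, 46]
EQ       : [0]
LOAD 0   : [0, 46]
SWAP     : [46, 0]
NEG      : [46, 0]
ADD      : [46]
DUP      : [46, 46]
ADD      : [92]
NEG      : [-92]

-92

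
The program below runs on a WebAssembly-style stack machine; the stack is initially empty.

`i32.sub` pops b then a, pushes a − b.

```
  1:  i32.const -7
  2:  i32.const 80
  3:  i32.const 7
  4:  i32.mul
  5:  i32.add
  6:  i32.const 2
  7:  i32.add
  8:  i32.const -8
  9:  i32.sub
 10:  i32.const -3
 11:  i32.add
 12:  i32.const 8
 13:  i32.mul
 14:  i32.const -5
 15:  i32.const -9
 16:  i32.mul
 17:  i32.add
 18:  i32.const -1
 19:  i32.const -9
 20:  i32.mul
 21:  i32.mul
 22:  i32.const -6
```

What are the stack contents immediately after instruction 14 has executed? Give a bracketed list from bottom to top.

i32.const -7 → -7
i32.const 80 → -7 80
i32.const 7  → -7 80 7
i32.mul      → -7 560
i32.add      → 553
i32.const 2  → 553 2
i32.add      → 555
i32.const -8 → 555 -8
i32.sub      → 563
i32.const -3 → 563 -3
i32.add      → 560
i32.const 8  → 560 8
i32.mul      → 4480
i32.const -5 → 4480 -5

[4480, -5]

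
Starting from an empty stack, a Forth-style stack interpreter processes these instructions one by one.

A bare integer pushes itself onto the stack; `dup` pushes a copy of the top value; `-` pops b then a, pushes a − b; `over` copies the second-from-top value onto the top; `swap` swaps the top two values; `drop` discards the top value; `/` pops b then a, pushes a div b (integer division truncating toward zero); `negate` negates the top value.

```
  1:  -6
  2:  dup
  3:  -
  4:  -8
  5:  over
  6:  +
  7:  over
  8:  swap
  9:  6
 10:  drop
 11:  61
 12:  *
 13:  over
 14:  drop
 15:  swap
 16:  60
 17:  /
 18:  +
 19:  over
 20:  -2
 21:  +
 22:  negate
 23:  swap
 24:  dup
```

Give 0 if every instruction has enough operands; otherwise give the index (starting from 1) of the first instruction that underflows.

-6     -> -6
dup    -> -6 -6
-      -> 0
-8     -> 0 -8
over   -> 0 -8 0
+      -> 0 -8
over   -> 0 -8 0
swap   -> 0 0 -8
6      -> 0 0 -8 6
drop   -> 0 0 -8
61     -> 0 0 -8 61
*      -> 0 0 -488
over   -> 0 0 -488 0
drop   -> 0 0 -488
swap   -> 0 -488 0
60     -> 0 -488 0 60
/      -> 0 -488 0
+      -> 0 -488
over   -> 0 -488 0
-2     -> 0 -488 0 -2
+      -> 0 -488 -2
negate -> 0 -488 2
swap   -> 0 2 -488
dup    -> 0 2 -488 -488

0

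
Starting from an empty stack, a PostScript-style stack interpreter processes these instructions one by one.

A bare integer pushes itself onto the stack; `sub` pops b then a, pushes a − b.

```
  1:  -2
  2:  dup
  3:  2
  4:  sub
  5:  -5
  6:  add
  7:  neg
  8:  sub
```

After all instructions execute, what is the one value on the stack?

-2  -> [-2]
dup -> [-2, -2]
2   -> [-2, -2, 2]
sub -> [-2, -4]
-5  -> [-2, -4, -5]
add -> [-2, -9]
neg -> [-2, 9]
sub -> [-11]

-11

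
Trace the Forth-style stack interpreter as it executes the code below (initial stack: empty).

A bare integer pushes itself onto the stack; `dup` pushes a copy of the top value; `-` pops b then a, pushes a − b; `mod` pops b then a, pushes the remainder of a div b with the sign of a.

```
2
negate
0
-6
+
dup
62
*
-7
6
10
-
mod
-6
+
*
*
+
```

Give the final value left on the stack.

2      : [2]
negate : [-2]
0      : [-2, 0]
-6     : [-2, 0, -6]
+      : [-2, -6]
dup    : [-2, -6, -6]
62     : [-2, -6, -6, 62]
*      : [-2, -6, -372]
-7     : [-2, -6, -372, -7]
6      : [-2, -6, -372, -7, 6]
10     : [-2, -6, -372, -7, 6, 10]
-      : [-2, -6, -372, -7, -4]
mod    : [-2, -6, -372, -3]
-6     : [-2, -6, -372, -3, -6]
+      : [-2, -6, -372, -9]
*      : [-2, -6, 3348]
*      : [-2, -20088]
+      : [-20090]

-20090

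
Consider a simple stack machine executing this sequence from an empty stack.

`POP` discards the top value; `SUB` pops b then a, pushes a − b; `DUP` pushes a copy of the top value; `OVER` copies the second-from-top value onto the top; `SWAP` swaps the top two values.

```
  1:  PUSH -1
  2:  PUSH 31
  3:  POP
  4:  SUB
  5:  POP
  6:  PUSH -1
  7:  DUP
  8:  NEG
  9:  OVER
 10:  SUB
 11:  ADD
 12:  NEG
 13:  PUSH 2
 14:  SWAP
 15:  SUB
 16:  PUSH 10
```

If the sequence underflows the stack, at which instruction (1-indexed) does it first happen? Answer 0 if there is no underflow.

4

PUSH -1  -1
PUSH 31  -1 31
POP      -1
SUB  — needs 2 operands, stack has 1 → underflow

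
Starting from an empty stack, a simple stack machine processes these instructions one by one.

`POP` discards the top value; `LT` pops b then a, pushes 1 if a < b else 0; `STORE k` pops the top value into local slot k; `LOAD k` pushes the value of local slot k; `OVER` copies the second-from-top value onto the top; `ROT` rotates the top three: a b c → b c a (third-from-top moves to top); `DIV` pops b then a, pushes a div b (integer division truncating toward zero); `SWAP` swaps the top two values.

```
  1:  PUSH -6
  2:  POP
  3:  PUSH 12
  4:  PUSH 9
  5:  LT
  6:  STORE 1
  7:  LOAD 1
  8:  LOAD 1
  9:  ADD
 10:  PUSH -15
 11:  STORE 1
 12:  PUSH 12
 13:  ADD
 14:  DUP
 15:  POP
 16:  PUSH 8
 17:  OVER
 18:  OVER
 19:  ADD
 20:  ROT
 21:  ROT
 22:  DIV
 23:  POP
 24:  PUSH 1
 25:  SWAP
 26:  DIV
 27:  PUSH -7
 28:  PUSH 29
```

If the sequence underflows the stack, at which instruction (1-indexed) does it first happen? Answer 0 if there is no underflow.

0

PUSH -6  : -6
POP      : (empty)
PUSH 12  : 12
PUSH 9   : 12 9
LT       : 0
STORE 1  : (empty)
LOAD 1   : 0
LOAD 1   : 0 0
ADD      : 0
PUSH -15 : 0 -15
STORE 1  : 0
PUSH 12  : 0 12
ADD      : 12
DUP      : 12 12
POP      : 12
PUSH 8   : 12 8
OVER     : 12 8 12
OVER     : 12 8 12 8
ADD      : 12 8 20
ROT      : 8 20 12
ROT      : 20 12 8
DIV      : 20 1
POP      : 20
PUSH 1   : 20 1
SWAP     : 1 20
DIV      : 0
PUSH -7  : 0 -7
PUSH 29  : 0 -7 29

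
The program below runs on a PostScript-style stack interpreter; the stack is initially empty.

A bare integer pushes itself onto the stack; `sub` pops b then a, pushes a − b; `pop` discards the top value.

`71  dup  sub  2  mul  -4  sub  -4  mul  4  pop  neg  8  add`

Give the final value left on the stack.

24

71  : 71
dup : 71 71
sub : 0
2   : 0 2
mul : 0
-4  : 0 -4
sub : 4
-4  : 4 -4
mul : -16
4   : -16 4
pop : -16
neg : 16
8   : 16 8
add : 24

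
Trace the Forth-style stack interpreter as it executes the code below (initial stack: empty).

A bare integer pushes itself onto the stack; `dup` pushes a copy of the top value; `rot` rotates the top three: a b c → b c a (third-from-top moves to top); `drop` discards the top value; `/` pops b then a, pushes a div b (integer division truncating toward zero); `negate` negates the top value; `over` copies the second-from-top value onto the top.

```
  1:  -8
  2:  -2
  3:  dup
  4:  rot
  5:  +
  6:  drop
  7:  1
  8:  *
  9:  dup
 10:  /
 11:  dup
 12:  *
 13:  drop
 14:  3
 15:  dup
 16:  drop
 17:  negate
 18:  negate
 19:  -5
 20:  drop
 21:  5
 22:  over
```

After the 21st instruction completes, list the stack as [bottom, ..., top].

[3, 5]

-8     -> [-8]
-2     -> [-8, -2]
dup    -> [-8, -2, -2]
rot    -> [-2, -2, -8]
+      -> [-2, -10]
drop   -> [-2]
1      -> [-2, 1]
*      -> [-2]
dup    -> [-2, -2]
/      -> [1]
dup    -> [1, 1]
*      -> [1]
drop   -> []
3      -> [3]
dup    -> [3, 3]
drop   -> [3]
negate -> [-3]
negate -> [3]
-5     -> [3, -5]
drop   -> [3]
5      -> [3, 5]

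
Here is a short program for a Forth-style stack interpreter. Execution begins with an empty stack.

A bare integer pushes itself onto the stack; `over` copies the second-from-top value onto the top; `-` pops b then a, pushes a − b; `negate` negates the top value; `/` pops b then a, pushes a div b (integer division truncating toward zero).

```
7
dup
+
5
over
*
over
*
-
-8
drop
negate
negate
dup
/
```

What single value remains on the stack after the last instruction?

7      : 7
dup    : 7 7
+      : 14
5      : 14 5
over   : 14 5 14
*      : 14 70
over   : 14 70 14
*      : 14 980
-      : -966
-8     : -966 -8
drop   : -966
negate : 966
negate : -966
dup    : -966 -966
/      : 1

1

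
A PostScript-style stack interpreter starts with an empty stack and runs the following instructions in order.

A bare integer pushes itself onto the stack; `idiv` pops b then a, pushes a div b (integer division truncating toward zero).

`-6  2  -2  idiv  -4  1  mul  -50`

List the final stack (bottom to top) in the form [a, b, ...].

-6   → -6
2    → -6 2
-2   → -6 2 -2
idiv → -6 -1
-4   → -6 -1 -4
1    → -6 -1 -4 1
mul  → -6 -1 -4
-50  → -6 -1 -4 -50

[-6, -1, -4, -50]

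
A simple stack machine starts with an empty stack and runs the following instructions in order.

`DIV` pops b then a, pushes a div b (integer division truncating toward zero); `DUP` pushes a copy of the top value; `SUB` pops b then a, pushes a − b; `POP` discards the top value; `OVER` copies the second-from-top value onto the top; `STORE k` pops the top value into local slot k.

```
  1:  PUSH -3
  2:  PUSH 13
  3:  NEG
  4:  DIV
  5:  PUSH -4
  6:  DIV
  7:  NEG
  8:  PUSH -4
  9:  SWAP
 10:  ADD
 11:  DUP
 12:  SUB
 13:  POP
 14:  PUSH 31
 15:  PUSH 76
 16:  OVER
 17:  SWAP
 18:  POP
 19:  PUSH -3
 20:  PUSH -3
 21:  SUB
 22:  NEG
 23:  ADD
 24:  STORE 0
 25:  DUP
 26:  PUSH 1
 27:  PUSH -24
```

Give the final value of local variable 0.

31

PUSH -3   -3
PUSH 13   -3 13
NEG       -3 -13
DIV       0
PUSH -4   0 -4
DIV       0
NEG       0
PUSH -4   0 -4
SWAP      -4 0
ADD       -4
DUP       -4 -4
SUB       0
POP       (empty)
PUSH 31   31
PUSH 76   31 76
OVER      31 76 31
SWAP      31 31 76
POP       31 31
PUSH -3   31 31 -3
PUSH -3   31 31 -3 -3
SUB       31 31 0
NEG       31 31 0
ADD       31 31
STORE 0   31
DUP       31 31
PUSH 1    31 31 1
PUSH -24  31 31 1 -24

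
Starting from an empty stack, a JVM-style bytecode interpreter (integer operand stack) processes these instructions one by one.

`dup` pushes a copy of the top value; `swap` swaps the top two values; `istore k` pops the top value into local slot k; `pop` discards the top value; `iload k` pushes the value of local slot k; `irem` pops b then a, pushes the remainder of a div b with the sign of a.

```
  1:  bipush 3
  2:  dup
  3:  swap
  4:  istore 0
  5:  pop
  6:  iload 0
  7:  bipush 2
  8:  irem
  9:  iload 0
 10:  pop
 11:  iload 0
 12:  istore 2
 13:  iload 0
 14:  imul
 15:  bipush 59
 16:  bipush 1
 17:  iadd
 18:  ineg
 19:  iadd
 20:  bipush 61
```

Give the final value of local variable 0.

3

bipush 3  -> 3
dup       -> 3 3
swap      -> 3 3
istore 0  -> 3
pop       -> (empty)
iload 0   -> 3
bipush 2  -> 3 2
irem      -> 1
iload 0   -> 1 3
pop       -> 1
iload 0   -> 1 3
istore 2  -> 1
iload 0   -> 1 3
imul      -> 3
bipush 59 -> 3 59
bipush 1  -> 3 59 1
iadd      -> 3 60
ineg      -> 3 -60
iadd      -> -57
bipush 61 -> -57 61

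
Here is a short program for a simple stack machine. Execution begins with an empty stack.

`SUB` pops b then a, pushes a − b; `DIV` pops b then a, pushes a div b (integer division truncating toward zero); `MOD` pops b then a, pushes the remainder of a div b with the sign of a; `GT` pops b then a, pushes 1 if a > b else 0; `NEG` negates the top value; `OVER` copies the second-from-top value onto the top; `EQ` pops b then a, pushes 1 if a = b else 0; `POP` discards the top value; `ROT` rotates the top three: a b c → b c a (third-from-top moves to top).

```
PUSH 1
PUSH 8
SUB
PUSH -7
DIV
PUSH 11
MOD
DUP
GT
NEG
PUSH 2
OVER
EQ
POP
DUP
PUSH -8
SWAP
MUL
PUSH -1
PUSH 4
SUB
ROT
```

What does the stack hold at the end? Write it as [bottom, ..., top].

PUSH 1  → 1
PUSH 8  → 1 8
SUB     → -7
PUSH -7 → -7 -7
DIV     → 1
PUSH 11 → 1 11
MOD     → 1
DUP     → 1 1
GT      → 0
NEG     → 0
PUSH 2  → 0 2
OVER    → 0 2 0
EQ      → 0 0
POP     → 0
DUP     → 0 0
PUSH -8 → 0 0 -8
SWAP    → 0 -8 0
MUL     → 0 0
PUSH -1 → 0 0 -1
PUSH 4  → 0 0 -1 4
SUB     → 0 0 -5
ROT     → 0 -5 0

[0, -5, 0]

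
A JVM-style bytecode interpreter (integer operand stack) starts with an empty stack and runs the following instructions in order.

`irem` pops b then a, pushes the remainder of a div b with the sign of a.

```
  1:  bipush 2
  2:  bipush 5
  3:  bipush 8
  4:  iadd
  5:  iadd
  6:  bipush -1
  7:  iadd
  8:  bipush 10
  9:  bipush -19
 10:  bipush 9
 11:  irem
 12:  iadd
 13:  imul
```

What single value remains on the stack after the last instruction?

126

bipush 2   : 2
bipush 5   : 2 5
bipush 8   : 2 5 8
iadd       : 2 13
iadd       : 15
bipush -1  : 15 -1
iadd       : 14
bipush 10  : 14 10
bipush -19 : 14 10 -19
bipush 9   : 14 10 -19 9
irem       : 14 10 -1
iadd       : 14 9
imul       : 126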